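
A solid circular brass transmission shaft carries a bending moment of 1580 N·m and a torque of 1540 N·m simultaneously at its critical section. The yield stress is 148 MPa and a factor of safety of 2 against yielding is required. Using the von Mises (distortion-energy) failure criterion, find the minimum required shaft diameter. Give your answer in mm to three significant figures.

σ_allow = σ_y/n = 148/2 = 74.00 MPa.
For a solid shaft σ_b = 32M/(πd³) and τ = 16T/(πd³), so the von Mises stress is σ' = (16/πd³)·√(4M²+3T²).
√(4M²+3T²) = √(4×(1.580×10^6)² + 3×(1.540×10^6)²) = 4.135×10^6 N·mm.
d³ = 16×4.135×10^6/(π×74.00) = 284600 mm³.
d = 65.78 mm.

d = 65.8 mm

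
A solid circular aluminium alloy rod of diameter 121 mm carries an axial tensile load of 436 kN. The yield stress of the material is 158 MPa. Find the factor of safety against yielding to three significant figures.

n = 4.17

A = πd²/4 = 11500 mm².
σ = F/A = 436000/11500 = 37.92 MPa.
n = 158/37.92 = 4.167.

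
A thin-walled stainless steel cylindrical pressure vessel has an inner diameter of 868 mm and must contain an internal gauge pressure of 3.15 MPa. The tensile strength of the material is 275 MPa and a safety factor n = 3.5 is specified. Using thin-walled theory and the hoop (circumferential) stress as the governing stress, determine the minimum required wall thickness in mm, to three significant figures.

σ_allow = 275/3.5 = 78.57 MPa.
Hoop stress σ_h = pD/(2t), so t = pD/(2σ_allow) = 3.15×868/(2×78.57) = 17.40 mm.

t = 17.4 mm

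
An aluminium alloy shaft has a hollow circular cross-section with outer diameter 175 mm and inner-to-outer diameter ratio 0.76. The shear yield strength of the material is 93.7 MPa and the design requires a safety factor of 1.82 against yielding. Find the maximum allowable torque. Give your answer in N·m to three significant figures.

T_allow = 36100 N·m

τ_allow = 93.7/1.82 = 51.48 MPa.
For a hollow shaft T_allow = τ_allow·πd_o³(1−k⁴)/16 with 1−k⁴ = 0.6664, so πd_o³(1−k⁴)/16 = 701200 mm³.
T_allow = 51.48×701200 = 3.610×10^7 N·mm = 36100 N·m.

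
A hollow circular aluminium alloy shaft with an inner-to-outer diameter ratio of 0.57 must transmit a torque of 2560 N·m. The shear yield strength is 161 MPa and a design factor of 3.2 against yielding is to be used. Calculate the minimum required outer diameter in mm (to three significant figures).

τ_allow = 161/3.2 = 50.31 MPa.
For a hollow shaft τ = 16T/[πd_o³(1−k⁴)] with k = 0.57, so 1−k⁴ = 0.8944.
d_o³ = 16T/[π τ_allow (1−k⁴)] = 16×2560000/(π×50.31×0.8944) = 289700 mm³.
d_o = 66.17 mm.

d_o = 66.2 mm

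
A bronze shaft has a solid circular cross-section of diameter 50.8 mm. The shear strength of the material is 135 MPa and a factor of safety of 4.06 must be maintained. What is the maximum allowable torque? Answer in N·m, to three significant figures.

T_allow = 856 N·m

τ_allow = 135/4.06 = 33.25 MPa.
For a solid shaft T_allow = τ_allow·πd³/16; πd³/16 = π×50.8³/16 = 25740 mm³.
T_allow = 33.25×25740 = 855900 N·mm = 855.9 N·m.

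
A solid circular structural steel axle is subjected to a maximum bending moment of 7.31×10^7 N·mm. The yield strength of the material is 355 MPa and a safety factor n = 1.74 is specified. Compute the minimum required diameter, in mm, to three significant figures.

d = 154 mm

σ_allow = 355/1.74 = 204.0 MPa.
For a solid circular section σ = 32M/(πd³), so d³ = 32M/(π σ_allow) = 32×7.3100×10^7/(π×204.0) = 3.650×10^6 mm³.
d = 154.0 mm.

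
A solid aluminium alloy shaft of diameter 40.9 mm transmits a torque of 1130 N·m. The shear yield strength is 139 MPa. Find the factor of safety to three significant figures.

τ = 16T/(πd³) = 16×1130000/(π×40.9³) = 84.12 MPa.
n = τ_limit/τ = 139/84.12 = 1.652.

n = 1.65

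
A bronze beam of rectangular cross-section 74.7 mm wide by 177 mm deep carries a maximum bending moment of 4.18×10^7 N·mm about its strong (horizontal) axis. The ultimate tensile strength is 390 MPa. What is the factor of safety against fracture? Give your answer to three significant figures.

n = 3.64

Section modulus S = bh²/6 = 74.7×177²/6 = 390000 mm³.
σ = M/S = 4.1800×10^7/390000 = 107.2 MPa.
n = 390/107.2 = 3.639.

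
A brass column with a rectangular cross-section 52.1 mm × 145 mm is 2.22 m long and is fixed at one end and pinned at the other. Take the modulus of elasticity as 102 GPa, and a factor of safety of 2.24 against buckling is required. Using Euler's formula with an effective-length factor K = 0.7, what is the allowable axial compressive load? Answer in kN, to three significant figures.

Buckling occurs about the weak axis: I_min = h·b³/12 = 145×52.1³/12 = 1.709×10^6 mm⁴ (b = 52.1 mm is the smaller dimension).
Effective length L_e = KL = 0.7×2.22 m = 1554 mm.
Euler critical load P_cr = π²EI/L_e² = π²×102000×1.709×10^6/1554² = 712400 N.
P_allow = P_cr/n = 712400/2.24 = 318000 N.

P_allow = 318 kN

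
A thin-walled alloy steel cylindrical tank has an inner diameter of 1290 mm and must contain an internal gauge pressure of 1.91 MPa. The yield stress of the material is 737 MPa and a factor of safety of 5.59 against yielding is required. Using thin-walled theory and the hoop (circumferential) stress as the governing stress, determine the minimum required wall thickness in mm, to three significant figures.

σ_allow = 737/5.59 = 131.8 MPa.
Hoop stress σ_h = pD/(2t), so t = pD/(2σ_allow) = 1.91×1290/(2×131.8) = 9.344 mm.

t = 9.34 mm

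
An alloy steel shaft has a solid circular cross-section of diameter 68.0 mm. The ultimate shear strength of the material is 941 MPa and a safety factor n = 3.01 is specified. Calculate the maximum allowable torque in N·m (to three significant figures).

τ_allow = 941/3.01 = 312.6 MPa.
For a solid shaft T_allow = τ_allow·πd³/16; πd³/16 = π×68.0³/16 = 61740 mm³.
T_allow = 312.6×61740 = 1.930×10^7 N·mm = 19300 N·m.

T_allow = 19300 N·m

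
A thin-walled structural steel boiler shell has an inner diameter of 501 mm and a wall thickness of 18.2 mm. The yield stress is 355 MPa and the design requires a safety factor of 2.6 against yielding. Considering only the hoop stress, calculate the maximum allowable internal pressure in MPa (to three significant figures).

σ_allow = 355/2.6 = 136.5 MPa.
σ_h = pD/(2t) → p_allow = 2σ_allow t/D = 2×136.5×18.2/501 = 9.920 MPa.

p_allow = 9.92 MPa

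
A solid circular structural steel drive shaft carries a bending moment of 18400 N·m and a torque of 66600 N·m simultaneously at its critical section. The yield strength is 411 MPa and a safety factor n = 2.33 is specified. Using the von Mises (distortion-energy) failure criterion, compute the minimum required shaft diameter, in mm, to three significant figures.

d = 152 mm

σ_allow = σ_y/n = 411/2.33 = 176.4 MPa.
For a solid shaft σ_b = 32M/(πd³) and τ = 16T/(πd³), so the von Mises stress is σ' = (16/πd³)·√(4M²+3T²).
√(4M²+3T²) = √(4×(1.840×10^7)² + 3×(6.660×10^7)²) = 1.211×10^8 N·mm.
d³ = 16×1.211×10^8/(π×176.4) = 3.496×10^6 mm³.
d = 151.8 mm.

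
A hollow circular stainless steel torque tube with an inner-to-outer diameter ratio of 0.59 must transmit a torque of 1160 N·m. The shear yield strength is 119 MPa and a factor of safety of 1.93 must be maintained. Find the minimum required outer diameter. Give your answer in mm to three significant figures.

τ_allow = 119/1.93 = 61.66 MPa.
For a hollow shaft τ = 16T/[πd_o³(1−k⁴)] with k = 0.59, so 1−k⁴ = 0.8788.
d_o³ = 16T/[π τ_allow (1−k⁴)] = 16×1160000/(π×61.66×0.8788) = 109000 mm³.
d_o = 47.77 mm.

d_o = 47.8 mm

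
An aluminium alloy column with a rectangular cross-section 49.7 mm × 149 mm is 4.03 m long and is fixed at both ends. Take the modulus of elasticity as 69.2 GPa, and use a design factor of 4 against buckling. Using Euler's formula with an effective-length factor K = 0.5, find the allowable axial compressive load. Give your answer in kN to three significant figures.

Buckling occurs about the weak axis: I_min = h·b³/12 = 149×49.7³/12 = 1.524×10^6 mm⁴ (b = 49.7 mm is the smaller dimension).
Effective length L_e = KL = 0.5×4.03 m = 2015 mm.
Euler critical load P_cr = π²EI/L_e² = π²×69200×1.524×10^6/2015² = 256400 N.
P_allow = P_cr/n = 256400/4 = 64100 N.

P_allow = 64.1 kN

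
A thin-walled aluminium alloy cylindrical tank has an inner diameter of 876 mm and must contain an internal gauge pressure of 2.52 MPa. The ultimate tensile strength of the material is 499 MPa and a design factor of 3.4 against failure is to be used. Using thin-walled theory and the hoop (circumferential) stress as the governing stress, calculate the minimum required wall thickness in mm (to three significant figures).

σ_allow = 499/3.4 = 146.8 MPa.
Hoop stress σ_h = pD/(2t), so t = pD/(2σ_allow) = 2.52×876/(2×146.8) = 7.521 mm.

t = 7.52 mm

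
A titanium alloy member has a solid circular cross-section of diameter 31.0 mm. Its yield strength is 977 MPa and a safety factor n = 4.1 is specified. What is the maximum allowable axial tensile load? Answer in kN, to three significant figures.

F_allow = 180 kN

σ_allow = 977/4.1 = 238.3 MPa.
A = πd²/4 = π×31.0²/4 = 754.8 mm².
F_allow = σ_allow × A = 238.3×754.8 = 179900 N.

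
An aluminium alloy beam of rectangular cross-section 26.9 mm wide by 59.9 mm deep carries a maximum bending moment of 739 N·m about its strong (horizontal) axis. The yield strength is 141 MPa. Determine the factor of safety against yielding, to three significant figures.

Section modulus S = bh²/6 = 26.9×59.9²/6 = 16090 mm³.
σ = M/S = 739000/16090 = 45.94 MPa.
n = 141/45.94 = 3.069.

n = 3.07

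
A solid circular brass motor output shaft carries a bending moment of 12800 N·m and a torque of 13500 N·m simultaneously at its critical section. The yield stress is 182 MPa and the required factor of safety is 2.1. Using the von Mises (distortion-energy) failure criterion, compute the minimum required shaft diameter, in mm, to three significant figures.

d = 127 mm

σ_allow = σ_y/n = 182/2.1 = 86.67 MPa.
For a solid shaft σ_b = 32M/(πd³) and τ = 16T/(πd³), so the von Mises stress is σ' = (16/πd³)·√(4M²+3T²).
√(4M²+3T²) = √(4×(1.280×10^7)² + 3×(1.350×10^7)²) = 3.467×10^7 N·mm.
d³ = 16×3.467×10^7/(π×86.67) = 2.037×10^6 mm³.
d = 126.8 mm.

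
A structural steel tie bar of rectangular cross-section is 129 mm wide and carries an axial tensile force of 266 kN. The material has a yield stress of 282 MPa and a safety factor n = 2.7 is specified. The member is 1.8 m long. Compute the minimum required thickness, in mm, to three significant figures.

σ_allow = 282/2.7 = 104.4 MPa.
Required area A = F/σ_allow = 266000/104.4 = 2547 mm².
t = A/w = 2547/129 = 19.74 mm.

t = 19.7 mm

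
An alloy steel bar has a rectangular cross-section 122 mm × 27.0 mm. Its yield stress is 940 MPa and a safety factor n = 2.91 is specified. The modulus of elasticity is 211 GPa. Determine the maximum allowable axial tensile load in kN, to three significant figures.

F_allow = 1060 kN

σ_allow = 940/2.91 = 323.0 MPa.
A = 122×27.0 = 3294 mm².
F_allow = σ_allow × A = 323.0×3294 = 1.064×10^6 N.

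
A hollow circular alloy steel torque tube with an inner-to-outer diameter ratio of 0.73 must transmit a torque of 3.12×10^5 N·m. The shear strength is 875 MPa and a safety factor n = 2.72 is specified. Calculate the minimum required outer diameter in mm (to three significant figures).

τ_allow = 875/2.72 = 321.7 MPa.
For a hollow shaft τ = 16T/[πd_o³(1−k⁴)] with k = 0.73, so 1−k⁴ = 0.7160.
d_o³ = 16T/[π τ_allow (1−k⁴)] = 16×3.1200×10^8/(π×321.7×0.7160) = 6.899×10^6 mm³.
d_o = 190.4 mm.

d_o = 190 mm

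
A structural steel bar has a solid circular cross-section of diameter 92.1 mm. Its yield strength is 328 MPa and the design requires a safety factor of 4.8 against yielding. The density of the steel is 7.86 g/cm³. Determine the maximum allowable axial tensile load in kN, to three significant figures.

σ_allow = 328/4.8 = 68.33 MPa.
A = πd²/4 = π×92.1²/4 = 6662 mm².
F_allow = σ_allow × A = 68.33×6662 = 455200 N.

F_allow = 455 kN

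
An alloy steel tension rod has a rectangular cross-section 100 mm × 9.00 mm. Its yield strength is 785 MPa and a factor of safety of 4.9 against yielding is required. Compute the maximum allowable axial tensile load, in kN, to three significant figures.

σ_allow = 785/4.9 = 160.2 MPa.
A = 100×9.00 = 900.0 mm².
F_allow = σ_allow × A = 160.2×900.0 = 144200 N.

F_allow = 144 kN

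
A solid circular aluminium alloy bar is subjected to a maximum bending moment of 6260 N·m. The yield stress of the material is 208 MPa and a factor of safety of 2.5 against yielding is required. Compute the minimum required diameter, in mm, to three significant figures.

σ_allow = 208/2.5 = 83.20 MPa.
For a solid circular section σ = 32M/(πd³), so d³ = 32M/(π σ_allow) = 32×6260000/(π×83.20) = 766400 mm³.
d = 91.51 mm.

d = 91.5 mm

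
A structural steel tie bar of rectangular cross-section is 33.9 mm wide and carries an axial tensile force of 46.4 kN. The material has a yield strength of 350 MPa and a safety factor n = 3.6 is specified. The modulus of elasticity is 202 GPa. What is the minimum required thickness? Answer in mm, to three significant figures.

t = 14.1 mm

σ_allow = 350/3.6 = 97.22 MPa.
Required area A = F/σ_allow = 46400/97.22 = 477.3 mm².
t = A/w = 477.3/33.9 = 14.08 mm.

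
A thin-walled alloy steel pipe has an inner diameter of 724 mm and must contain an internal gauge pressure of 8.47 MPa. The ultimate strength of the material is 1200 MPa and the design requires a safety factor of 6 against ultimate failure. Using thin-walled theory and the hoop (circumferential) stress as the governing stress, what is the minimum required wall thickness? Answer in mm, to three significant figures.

t = 15.3 mm

σ_allow = 1200/6 = 200.0 MPa.
Hoop stress σ_h = pD/(2t), so t = pD/(2σ_allow) = 8.47×724/(2×200.0) = 15.33 mm.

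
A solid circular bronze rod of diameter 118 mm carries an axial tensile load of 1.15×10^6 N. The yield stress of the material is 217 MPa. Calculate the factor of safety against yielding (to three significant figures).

n = 2.06

A = πd²/4 = 10940 mm².
σ = F/A = 1150000/10940 = 105.2 MPa.
n = 217/105.2 = 2.064.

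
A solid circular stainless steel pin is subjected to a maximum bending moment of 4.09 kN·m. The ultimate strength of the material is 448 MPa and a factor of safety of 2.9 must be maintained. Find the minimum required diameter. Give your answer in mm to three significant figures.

σ_allow = 448/2.9 = 154.5 MPa.
For a solid circular section σ = 32M/(πd³), so d³ = 32M/(π σ_allow) = 32×4090000/(π×154.5) = 269700 mm³.
d = 64.61 mm.

d = 64.6 mm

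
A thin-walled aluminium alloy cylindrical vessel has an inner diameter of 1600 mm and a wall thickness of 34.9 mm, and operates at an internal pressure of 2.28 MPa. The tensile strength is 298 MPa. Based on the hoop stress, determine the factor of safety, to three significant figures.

n = 5.70

σ_h = pD/(2t) = 2.28×1600/(2×34.9) = 52.26 MPa.
n = 298/52.26 = 5.702.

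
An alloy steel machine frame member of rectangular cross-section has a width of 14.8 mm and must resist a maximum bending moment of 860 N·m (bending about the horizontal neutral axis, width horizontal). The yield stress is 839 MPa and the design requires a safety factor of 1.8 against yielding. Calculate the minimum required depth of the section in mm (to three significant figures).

σ_allow = 839/1.8 = 466.1 MPa.
For a rectangular section σ = 6M/(bh²), so h² = 6M/(b σ_allow) = 6×860000/(14.8×466.1) = 748.0 mm².
h = 27.35 mm.

h = 27.3 mm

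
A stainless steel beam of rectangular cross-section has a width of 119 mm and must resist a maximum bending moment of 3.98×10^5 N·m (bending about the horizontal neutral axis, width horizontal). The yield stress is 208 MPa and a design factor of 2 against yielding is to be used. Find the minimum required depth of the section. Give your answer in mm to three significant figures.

σ_allow = 208/2 = 104.0 MPa.
For a rectangular section σ = 6M/(bh²), so h² = 6M/(b σ_allow) = 6×3.9800×10^8/(119×104.0) = 193000 mm².
h = 439.3 mm.

h = 439 mm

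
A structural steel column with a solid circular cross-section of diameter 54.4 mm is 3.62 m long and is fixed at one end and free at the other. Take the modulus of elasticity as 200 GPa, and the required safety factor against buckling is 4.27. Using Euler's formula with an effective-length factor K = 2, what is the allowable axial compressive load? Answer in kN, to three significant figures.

P_allow = 3.79 kN

I = πd⁴/64 = π×54.4⁴/64 = 429900 mm⁴.
Effective length L_e = KL = 2×3.62 m = 7240 mm.
Euler critical load P_cr = π²EI/L_e² = π²×200000×429900/7240² = 16190 N.
P_allow = P_cr/n = 16190/4.27 = 3791 N.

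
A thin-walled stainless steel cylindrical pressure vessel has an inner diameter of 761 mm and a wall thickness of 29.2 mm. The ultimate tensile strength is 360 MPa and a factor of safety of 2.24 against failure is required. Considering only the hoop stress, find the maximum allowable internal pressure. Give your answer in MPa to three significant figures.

σ_allow = 360/2.24 = 160.7 MPa.
σ_h = pD/(2t) → p_allow = 2σ_allow t/D = 2×160.7×29.2/761 = 12.33 MPa.

p_allow = 12.3 MPa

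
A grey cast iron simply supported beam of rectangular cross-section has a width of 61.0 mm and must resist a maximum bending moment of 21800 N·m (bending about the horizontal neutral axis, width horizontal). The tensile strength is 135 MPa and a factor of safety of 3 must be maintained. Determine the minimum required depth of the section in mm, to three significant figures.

σ_allow = 135/3 = 45.00 MPa.
For a rectangular section σ = 6M/(bh²), so h² = 6M/(b σ_allow) = 6×2.1800×10^7/(61.0×45.00) = 47650 mm².
h = 218.3 mm.

h = 218 mm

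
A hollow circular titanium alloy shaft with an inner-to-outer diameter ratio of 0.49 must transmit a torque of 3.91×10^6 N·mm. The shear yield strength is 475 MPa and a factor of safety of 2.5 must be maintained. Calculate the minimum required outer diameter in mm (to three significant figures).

d_o = 48.1 mm

τ_allow = 475/2.5 = 190.0 MPa.
For a hollow shaft τ = 16T/[πd_o³(1−k⁴)] with k = 0.49, so 1−k⁴ = 0.9424.
d_o³ = 16T/[π τ_allow (1−k⁴)] = 16×3910000/(π×190.0×0.9424) = 111200 mm³.
d_o = 48.09 mm.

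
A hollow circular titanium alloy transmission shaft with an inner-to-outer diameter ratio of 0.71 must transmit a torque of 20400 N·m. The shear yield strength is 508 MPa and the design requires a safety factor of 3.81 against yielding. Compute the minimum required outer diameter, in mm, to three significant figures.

τ_allow = 508/3.81 = 133.3 MPa.
For a hollow shaft τ = 16T/[πd_o³(1−k⁴)] with k = 0.71, so 1−k⁴ = 0.7459.
d_o³ = 16T/[π τ_allow (1−k⁴)] = 16×2.0400×10^7/(π×133.3×0.7459) = 1.045×10^6 mm³.
d_o = 101.5 mm.

d_o = 101 mm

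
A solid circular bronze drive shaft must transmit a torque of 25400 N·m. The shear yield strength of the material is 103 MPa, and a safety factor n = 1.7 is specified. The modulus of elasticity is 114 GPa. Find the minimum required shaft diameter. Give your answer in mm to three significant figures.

Allowable shear stress τ_allow = 103/1.7 = 60.59 MPa.
For a solid shaft τ = 16T/(πd³), so d³ = 16T/(π τ_allow) = 16×2.5400×10^7/(π×60.59) = 2.135×10^6 mm³.
d = (2.135×10^6)^(1/3) = 128.8 mm.

d = 129 mm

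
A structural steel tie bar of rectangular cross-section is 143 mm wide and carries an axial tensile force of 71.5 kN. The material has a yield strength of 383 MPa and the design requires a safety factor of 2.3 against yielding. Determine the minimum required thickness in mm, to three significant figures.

σ_allow = 383/2.3 = 166.5 MPa.
Required area A = F/σ_allow = 71500/166.5 = 429.4 mm².
t = A/w = 429.4/143 = 3.003 mm.

t = 3.00 mm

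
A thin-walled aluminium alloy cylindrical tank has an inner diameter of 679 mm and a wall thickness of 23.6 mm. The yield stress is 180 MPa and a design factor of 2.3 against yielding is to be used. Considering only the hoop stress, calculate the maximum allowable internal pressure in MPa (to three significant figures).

σ_allow = 180/2.3 = 78.26 MPa.
σ_h = pD/(2t) → p_allow = 2σ_allow t/D = 2×78.26×23.6/679 = 5.440 MPa.

p_allow = 5.44 MPa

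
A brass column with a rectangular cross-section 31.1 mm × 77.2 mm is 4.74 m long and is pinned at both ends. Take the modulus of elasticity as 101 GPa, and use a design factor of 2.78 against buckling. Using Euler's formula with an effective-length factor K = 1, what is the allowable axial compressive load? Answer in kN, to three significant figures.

Buckling occurs about the weak axis: I_min = h·b³/12 = 77.2×31.1³/12 = 193500 mm⁴ (b = 31.1 mm is the smaller dimension).
Effective length L_e = KL = 1×4.74 m = 4740 mm.
Euler critical load P_cr = π²EI/L_e² = π²×101000×193500/4740² = 8586 N.
P_allow = P_cr/n = 8586/2.78 = 3088 N.

P_allow = 3.09 kN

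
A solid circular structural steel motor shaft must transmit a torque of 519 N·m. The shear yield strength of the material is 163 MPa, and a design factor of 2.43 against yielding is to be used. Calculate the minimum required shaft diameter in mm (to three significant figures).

d = 34.0 mm

Allowable shear stress τ_allow = 163/2.43 = 67.08 MPa.
For a solid shaft τ = 16T/(πd³), so d³ = 16T/(π τ_allow) = 16×519000/(π×67.08) = 39410 mm³.
d = (39410)^(1/3) = 34.03 mm.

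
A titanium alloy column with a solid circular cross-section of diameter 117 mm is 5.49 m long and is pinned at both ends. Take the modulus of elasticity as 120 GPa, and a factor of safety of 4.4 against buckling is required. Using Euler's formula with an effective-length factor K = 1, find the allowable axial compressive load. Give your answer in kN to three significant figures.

I = πd⁴/64 = π×117⁴/64 = 9.198×10^6 mm⁴.
Effective length L_e = KL = 1×5.49 m = 5490 mm.
Euler critical load P_cr = π²EI/L_e² = π²×120000×9.198×10^6/5490² = 361500 N.
P_allow = P_cr/n = 361500/4.4 = 82150 N.

P_allow = 82.1 kN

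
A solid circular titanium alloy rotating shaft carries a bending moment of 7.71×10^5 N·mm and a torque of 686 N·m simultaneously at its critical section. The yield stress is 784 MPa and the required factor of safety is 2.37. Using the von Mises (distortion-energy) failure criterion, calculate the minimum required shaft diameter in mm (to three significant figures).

d = 31.1 mm

σ_allow = σ_y/n = 784/2.37 = 330.8 MPa.
For a solid shaft σ_b = 32M/(πd³) and τ = 16T/(πd³), so the von Mises stress is σ' = (16/πd³)·√(4M²+3T²).
√(4M²+3T²) = √(4×(771000)² + 3×(686000)²) = 1.947×10^6 N·mm.
d³ = 16×1.947×10^6/(π×330.8) = 29970 mm³.
d = 31.06 mm.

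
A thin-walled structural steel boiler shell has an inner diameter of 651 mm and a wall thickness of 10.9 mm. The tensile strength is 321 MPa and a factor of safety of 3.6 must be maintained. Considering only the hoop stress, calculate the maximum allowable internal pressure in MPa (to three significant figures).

p_allow = 2.99 MPa

σ_allow = 321/3.6 = 89.17 MPa.
σ_h = pD/(2t) → p_allow = 2σ_allow t/D = 2×89.17×10.9/651 = 2.986 MPa.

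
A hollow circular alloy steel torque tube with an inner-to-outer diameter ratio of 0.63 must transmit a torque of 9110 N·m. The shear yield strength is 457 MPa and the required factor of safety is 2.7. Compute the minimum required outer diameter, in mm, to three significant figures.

τ_allow = 457/2.7 = 169.3 MPa.
For a hollow shaft τ = 16T/[πd_o³(1−k⁴)] with k = 0.63, so 1−k⁴ = 0.8425.
d_o³ = 16T/[π τ_allow (1−k⁴)] = 16×9110000/(π×169.3×0.8425) = 325400 mm³.
d_o = 68.78 mm.

d_o = 68.8 mm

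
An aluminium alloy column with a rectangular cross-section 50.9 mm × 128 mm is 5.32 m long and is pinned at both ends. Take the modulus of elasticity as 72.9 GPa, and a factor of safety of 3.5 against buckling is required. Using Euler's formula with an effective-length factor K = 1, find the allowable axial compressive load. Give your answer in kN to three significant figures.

Buckling occurs about the weak axis: I_min = h·b³/12 = 128×50.9³/12 = 1.407×10^6 mm⁴ (b = 50.9 mm is the smaller dimension).
Effective length L_e = KL = 1×5.32 m = 5320 mm.
Euler critical load P_cr = π²EI/L_e² = π²×72900×1.407×10^6/5320² = 35760 N.
P_allow = P_cr/n = 35760/3.5 = 10220 N.

P_allow = 10.2 kN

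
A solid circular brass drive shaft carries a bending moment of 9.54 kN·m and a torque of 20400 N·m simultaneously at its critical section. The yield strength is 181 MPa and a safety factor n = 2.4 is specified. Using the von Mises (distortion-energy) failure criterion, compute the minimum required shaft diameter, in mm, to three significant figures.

d = 139 mm

σ_allow = σ_y/n = 181/2.4 = 75.42 MPa.
For a solid shaft σ_b = 32M/(πd³) and τ = 16T/(πd³), so the von Mises stress is σ' = (16/πd³)·√(4M²+3T²).
√(4M²+3T²) = √(4×(9.540×10^6)² + 3×(2.040×10^7)²) = 4.016×10^7 N·mm.
d³ = 16×4.016×10^7/(π×75.42) = 2.712×10^6 mm³.
d = 139.5 mm.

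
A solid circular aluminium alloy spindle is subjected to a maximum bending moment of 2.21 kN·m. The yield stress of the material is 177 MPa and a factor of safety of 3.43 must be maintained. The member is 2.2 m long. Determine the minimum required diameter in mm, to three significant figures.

σ_allow = 177/3.43 = 51.60 MPa.
For a solid circular section σ = 32M/(πd³), so d³ = 32M/(π σ_allow) = 32×2210000/(π×51.60) = 436200 mm³.
d = 75.84 mm.

d = 75.8 mm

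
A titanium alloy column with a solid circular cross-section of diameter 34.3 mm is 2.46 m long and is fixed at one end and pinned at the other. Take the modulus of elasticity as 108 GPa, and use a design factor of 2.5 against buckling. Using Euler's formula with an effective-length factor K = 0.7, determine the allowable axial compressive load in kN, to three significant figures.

P_allow = 9.77 kN

I = πd⁴/64 = π×34.3⁴/64 = 67940 mm⁴.
Effective length L_e = KL = 0.7×2.46 m = 1722 mm.
Euler critical load P_cr = π²EI/L_e² = π²×108000×67940/1722² = 24420 N.
P_allow = P_cr/n = 24420/2.5 = 9769 N.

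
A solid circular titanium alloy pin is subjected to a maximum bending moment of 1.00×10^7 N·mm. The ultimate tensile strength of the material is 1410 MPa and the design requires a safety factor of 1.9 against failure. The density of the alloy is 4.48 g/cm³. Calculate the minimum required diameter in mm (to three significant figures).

σ_allow = 1410/1.9 = 742.1 MPa.
For a solid circular section σ = 32M/(πd³), so d³ = 32M/(π σ_allow) = 32×1.0000×10^7/(π×742.1) = 137300 mm³.
d = 51.58 mm.

d = 51.6 mm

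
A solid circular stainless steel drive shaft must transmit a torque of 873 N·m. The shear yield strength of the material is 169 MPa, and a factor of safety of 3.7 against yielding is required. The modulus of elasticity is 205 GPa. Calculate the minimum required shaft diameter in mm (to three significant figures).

Allowable shear stress τ_allow = 169/3.7 = 45.68 MPa.
For a solid shaft τ = 16T/(πd³), so d³ = 16T/(π τ_allow) = 16×873000/(π×45.68) = 97340 mm³.
d = (97340)^(1/3) = 46.00 mm.

d = 46.0 mm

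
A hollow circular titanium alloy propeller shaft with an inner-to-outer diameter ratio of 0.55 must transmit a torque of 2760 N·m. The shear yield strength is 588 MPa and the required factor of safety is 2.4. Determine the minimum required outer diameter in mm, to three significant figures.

τ_allow = 588/2.4 = 245.0 MPa.
For a hollow shaft τ = 16T/[πd_o³(1−k⁴)] with k = 0.55, so 1−k⁴ = 0.9085.
d_o³ = 16T/[π τ_allow (1−k⁴)] = 16×2760000/(π×245.0×0.9085) = 63150 mm³.
d_o = 39.82 mm.

d_o = 39.8 mm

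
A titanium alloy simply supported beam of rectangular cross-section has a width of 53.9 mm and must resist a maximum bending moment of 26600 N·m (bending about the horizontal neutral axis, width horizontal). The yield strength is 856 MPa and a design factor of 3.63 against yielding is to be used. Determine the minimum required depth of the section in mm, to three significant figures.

σ_allow = 856/3.63 = 235.8 MPa.
For a rectangular section σ = 6M/(bh²), so h² = 6M/(b σ_allow) = 6×2.6600×10^7/(53.9×235.8) = 12560 mm².
h = 112.1 mm.

h = 112 mm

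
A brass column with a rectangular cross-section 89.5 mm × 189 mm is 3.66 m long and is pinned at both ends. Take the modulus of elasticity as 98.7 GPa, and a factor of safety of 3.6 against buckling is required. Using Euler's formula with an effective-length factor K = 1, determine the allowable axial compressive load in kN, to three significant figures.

P_allow = 228 kN

Buckling occurs about the weak axis: I_min = h·b³/12 = 189×89.5³/12 = 1.129×10^7 mm⁴ (b = 89.5 mm is the smaller dimension).
Effective length L_e = KL = 1×3.66 m = 3660 mm.
Euler critical load P_cr = π²EI/L_e² = π²×98700×1.129×10^7/3660² = 821100 N.
P_allow = P_cr/n = 821100/3.6 = 228100 N.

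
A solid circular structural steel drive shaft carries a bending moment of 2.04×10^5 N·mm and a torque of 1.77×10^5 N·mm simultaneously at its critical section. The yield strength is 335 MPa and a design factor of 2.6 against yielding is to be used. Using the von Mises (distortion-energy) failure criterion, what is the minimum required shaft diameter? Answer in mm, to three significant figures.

d = 27.2 mm

σ_allow = σ_y/n = 335/2.6 = 128.8 MPa.
For a solid shaft σ_b = 32M/(πd³) and τ = 16T/(πd³), so the von Mises stress is σ' = (16/πd³)·√(4M²+3T²).
√(4M²+3T²) = √(4×(204000)² + 3×(177000)²) = 510300 N·mm.
d³ = 16×510300/(π×128.8) = 20170 mm³.
d = 27.22 mm.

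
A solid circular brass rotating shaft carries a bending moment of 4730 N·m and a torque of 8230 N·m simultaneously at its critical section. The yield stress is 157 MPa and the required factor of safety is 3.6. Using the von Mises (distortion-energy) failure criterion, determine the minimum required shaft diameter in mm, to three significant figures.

σ_allow = σ_y/n = 157/3.6 = 43.61 MPa.
For a solid shaft σ_b = 32M/(πd³) and τ = 16T/(πd³), so the von Mises stress is σ' = (16/πd³)·√(4M²+3T²).
√(4M²+3T²) = √(4×(4.730×10^6)² + 3×(8.230×10^6)²) = 1.711×10^7 N·mm.
d³ = 16×1.711×10^7/(π×43.61) = 1.998×10^6 mm³.
d = 125.9 mm.

d = 126 mm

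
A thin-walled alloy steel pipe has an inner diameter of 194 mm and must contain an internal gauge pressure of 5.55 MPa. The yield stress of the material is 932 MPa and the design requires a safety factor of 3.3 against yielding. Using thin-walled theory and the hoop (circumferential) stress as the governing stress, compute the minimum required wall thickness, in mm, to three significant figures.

σ_allow = 932/3.3 = 282.4 MPa.
Hoop stress σ_h = pD/(2t), so t = pD/(2σ_allow) = 5.55×194/(2×282.4) = 1.906 mm.

t = 1.91 mm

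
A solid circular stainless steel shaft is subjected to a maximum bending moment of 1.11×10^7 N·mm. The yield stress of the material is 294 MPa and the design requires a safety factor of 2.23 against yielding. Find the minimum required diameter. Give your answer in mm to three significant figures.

d = 95.0 mm

σ_allow = 294/2.23 = 131.8 MPa.
For a solid circular section σ = 32M/(πd³), so d³ = 32M/(π σ_allow) = 32×1.1100×10^7/(π×131.8) = 857600 mm³.
d = 95.01 mm.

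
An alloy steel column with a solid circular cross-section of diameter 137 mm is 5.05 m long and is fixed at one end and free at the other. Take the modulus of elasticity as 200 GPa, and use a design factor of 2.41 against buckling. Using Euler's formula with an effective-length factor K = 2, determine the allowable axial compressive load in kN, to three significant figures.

I = πd⁴/64 = π×137⁴/64 = 1.729×10^7 mm⁴.
Effective length L_e = KL = 2×5.05 m = 10100 mm.
Euler critical load P_cr = π²EI/L_e² = π²×200000×1.729×10^7/10100² = 334600 N.
P_allow = P_cr/n = 334600/2.41 = 138800 N.

P_allow = 139 kN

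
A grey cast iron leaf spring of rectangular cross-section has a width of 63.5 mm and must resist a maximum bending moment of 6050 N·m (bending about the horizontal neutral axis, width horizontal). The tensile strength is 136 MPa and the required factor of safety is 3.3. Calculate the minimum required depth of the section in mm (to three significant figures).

σ_allow = 136/3.3 = 41.21 MPa.
For a rectangular section σ = 6M/(bh²), so h² = 6M/(b σ_allow) = 6×6050000/(63.5×41.21) = 13870 mm².
h = 117.8 mm.

h = 118 mm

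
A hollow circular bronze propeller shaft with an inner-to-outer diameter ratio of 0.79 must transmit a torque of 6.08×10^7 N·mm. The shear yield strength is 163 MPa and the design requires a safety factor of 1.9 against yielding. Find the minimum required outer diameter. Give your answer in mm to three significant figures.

τ_allow = 163/1.9 = 85.79 MPa.
For a hollow shaft τ = 16T/[πd_o³(1−k⁴)] with k = 0.79, so 1−k⁴ = 0.6105.
d_o³ = 16T/[π τ_allow (1−k⁴)] = 16×6.0800×10^7/(π×85.79×0.6105) = 5.912×10^6 mm³.
d_o = 180.8 mm.

d_o = 181 mm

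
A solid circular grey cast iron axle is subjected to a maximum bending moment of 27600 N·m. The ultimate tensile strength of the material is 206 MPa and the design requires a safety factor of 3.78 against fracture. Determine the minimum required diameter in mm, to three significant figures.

σ_allow = 206/3.78 = 54.50 MPa.
For a solid circular section σ = 32M/(πd³), so d³ = 32M/(π σ_allow) = 32×2.7600×10^7/(π×54.50) = 5.159×10^6 mm³.
d = 172.8 mm.

d = 173 mm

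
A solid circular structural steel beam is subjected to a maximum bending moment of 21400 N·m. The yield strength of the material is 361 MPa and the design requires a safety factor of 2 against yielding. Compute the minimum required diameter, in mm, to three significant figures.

σ_allow = 361/2 = 180.5 MPa.
For a solid circular section σ = 32M/(πd³), so d³ = 32M/(π σ_allow) = 32×2.1400×10^7/(π×180.5) = 1.208×10^6 mm³.
d = 106.5 mm.

d = 106 mm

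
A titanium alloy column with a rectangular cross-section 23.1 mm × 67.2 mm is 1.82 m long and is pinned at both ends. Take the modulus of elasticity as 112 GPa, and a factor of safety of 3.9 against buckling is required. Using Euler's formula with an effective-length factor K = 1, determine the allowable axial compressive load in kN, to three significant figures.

P_allow = 5.91 kN

Buckling occurs about the weak axis: I_min = h·b³/12 = 67.2×23.1³/12 = 69030 mm⁴ (b = 23.1 mm is the smaller dimension).
Effective length L_e = KL = 1×1.82 m = 1820 mm.
Euler critical load P_cr = π²EI/L_e² = π²×112000×69030/1820² = 23040 N.
P_allow = P_cr/n = 23040/3.9 = 5907 N.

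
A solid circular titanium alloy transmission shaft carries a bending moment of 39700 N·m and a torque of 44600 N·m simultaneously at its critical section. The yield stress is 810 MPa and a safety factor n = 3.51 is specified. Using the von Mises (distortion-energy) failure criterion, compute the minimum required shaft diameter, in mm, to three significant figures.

σ_allow = σ_y/n = 810/3.51 = 230.8 MPa.
For a solid shaft σ_b = 32M/(πd³) and τ = 16T/(πd³), so the von Mises stress is σ' = (16/πd³)·√(4M²+3T²).
√(4M²+3T²) = √(4×(3.970×10^7)² + 3×(4.460×10^7)²) = 1.108×10^8 N·mm.
d³ = 16×1.108×10^8/(π×230.8) = 2.445×10^6 mm³.
d = 134.7 mm.

d = 135 mm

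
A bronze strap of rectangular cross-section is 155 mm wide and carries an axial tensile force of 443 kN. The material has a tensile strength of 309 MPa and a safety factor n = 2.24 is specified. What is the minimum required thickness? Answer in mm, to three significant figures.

σ_allow = 309/2.24 = 137.9 MPa.
Required area A = F/σ_allow = 443000/137.9 = 3211 mm².
t = A/w = 3211/155 = 20.72 mm.

t = 20.7 mm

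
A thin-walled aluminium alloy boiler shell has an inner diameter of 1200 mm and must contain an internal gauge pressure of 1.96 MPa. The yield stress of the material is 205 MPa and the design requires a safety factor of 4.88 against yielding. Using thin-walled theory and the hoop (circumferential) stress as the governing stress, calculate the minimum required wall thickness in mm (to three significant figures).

σ_allow = 205/4.88 = 42.01 MPa.
Hoop stress σ_h = pD/(2t), so t = pD/(2σ_allow) = 1.96×1200/(2×42.01) = 27.99 mm.

t = 28.0 mm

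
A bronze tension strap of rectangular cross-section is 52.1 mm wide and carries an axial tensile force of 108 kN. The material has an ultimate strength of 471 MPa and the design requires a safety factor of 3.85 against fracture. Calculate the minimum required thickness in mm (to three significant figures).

t = 16.9 mm

σ_allow = 471/3.85 = 122.3 MPa.
Required area A = F/σ_allow = 108000/122.3 = 882.8 mm².
t = A/w = 882.8/52.1 = 16.94 mm.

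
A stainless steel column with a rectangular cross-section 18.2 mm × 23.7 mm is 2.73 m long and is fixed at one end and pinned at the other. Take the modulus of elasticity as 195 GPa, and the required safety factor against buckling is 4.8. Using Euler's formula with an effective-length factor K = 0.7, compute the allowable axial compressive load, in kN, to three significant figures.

Buckling occurs about the weak axis: I_min = h·b³/12 = 23.7×18.2³/12 = 11910 mm⁴ (b = 18.2 mm is the smaller dimension).
Effective length L_e = KL = 0.7×2.73 m = 1911 mm.
Euler critical load P_cr = π²EI/L_e² = π²×195000×11910/1911² = 6275 N.
P_allow = P_cr/n = 6275/4.8 = 1307 N.

P_allow = 1.31 kN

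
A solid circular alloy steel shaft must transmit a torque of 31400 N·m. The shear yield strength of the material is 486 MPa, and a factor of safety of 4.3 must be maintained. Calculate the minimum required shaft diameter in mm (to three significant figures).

d = 112 mm

Allowable shear stress τ_allow = 486/4.3 = 113.0 MPa.
For a solid shaft τ = 16T/(πd³), so d³ = 16T/(π τ_allow) = 16×3.1400×10^7/(π×113.0) = 1.415×10^6 mm³.
d = (1.415×10^6)^(1/3) = 112.3 mm.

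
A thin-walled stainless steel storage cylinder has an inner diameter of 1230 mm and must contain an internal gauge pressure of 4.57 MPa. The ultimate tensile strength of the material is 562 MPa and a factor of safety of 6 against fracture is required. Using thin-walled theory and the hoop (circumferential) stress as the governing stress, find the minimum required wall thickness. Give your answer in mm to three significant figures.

σ_allow = 562/6 = 93.67 MPa.
Hoop stress σ_h = pD/(2t), so t = pD/(2σ_allow) = 4.57×1230/(2×93.67) = 30.01 mm.

t = 30.0 mm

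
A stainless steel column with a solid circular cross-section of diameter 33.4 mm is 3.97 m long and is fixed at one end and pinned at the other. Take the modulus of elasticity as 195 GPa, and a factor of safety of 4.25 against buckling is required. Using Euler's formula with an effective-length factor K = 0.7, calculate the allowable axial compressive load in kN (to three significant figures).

P_allow = 3.58 kN

I = πd⁴/64 = π×33.4⁴/64 = 61090 mm⁴.
Effective length L_e = KL = 0.7×3.97 m = 2779 mm.
Euler critical load P_cr = π²EI/L_e² = π²×195000×61090/2779² = 15220 N.
P_allow = P_cr/n = 15220/4.25 = 3582 N.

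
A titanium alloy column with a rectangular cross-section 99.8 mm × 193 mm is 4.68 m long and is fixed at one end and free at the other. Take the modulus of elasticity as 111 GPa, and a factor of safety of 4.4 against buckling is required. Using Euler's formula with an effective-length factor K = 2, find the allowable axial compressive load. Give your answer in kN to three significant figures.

P_allow = 45.4 kN

Buckling occurs about the weak axis: I_min = h·b³/12 = 193×99.8³/12 = 1.599×10^7 mm⁴ (b = 99.8 mm is the smaller dimension).
Effective length L_e = KL = 2×4.68 m = 9360 mm.
Euler critical load P_cr = π²EI/L_e² = π²×111000×1.599×10^7/9360² = 199900 N.
P_allow = P_cr/n = 199900/4.4 = 45430 N.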